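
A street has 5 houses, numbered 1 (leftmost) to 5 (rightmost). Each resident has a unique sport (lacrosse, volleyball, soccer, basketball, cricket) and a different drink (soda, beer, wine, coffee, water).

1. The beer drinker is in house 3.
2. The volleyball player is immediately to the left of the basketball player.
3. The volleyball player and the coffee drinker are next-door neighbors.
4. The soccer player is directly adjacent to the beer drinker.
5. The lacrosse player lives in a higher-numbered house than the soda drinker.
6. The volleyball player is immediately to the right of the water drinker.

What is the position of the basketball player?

The beer drinker is in house 3 (clue 1).
House 1 sport: only cricket fits.
The only sport still possible for house 5 is lacrosse.
The only drink still possible for house 5 is wine.
The basketball player is narrowed to house 3 or 4; consider each.
Placing it in house 3 leads to a contradiction, so it's in house 4.
By clue 2, the volleyball player is in house 3.
Clue 6 places the water drinker in house 2.
So house 2 gets soccer for sport.
The only drink still possible for house 1 is soda.
The only drink still possible for house 4 is coffee.
So: house 1 = cricket/soda, house 2 = soccer/water, house 3 = volleyball/beer, house 4 = basketball/coffee, house 5 = lacrosse/wine.

4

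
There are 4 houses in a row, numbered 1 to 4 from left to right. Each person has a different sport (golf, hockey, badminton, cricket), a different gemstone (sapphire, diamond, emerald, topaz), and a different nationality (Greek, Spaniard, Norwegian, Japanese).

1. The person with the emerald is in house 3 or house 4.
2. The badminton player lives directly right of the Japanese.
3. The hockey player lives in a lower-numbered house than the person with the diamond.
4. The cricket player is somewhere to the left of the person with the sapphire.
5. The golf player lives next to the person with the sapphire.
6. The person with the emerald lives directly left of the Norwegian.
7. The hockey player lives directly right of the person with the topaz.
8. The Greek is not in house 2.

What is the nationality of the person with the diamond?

Clue 6: the person with the emerald is in house 3.
From clue 6, the Norwegian must be in house 4.
The only gemstone still possible for house 1 is topaz.
From clue 3, the person with the diamond must be in house 4.
Clue 7 places the hockey player in house 2.
The only sport still possible for house 4 is badminton.
The only gemstone still possible for house 2 is sapphire.
By clue 2, the Japanese is in house 3.
The cricket player is in house 1 (clue 4).
House 3 sport: only golf fits.
House 2's nationality must be Spaniard (nothing else left).
House 1's nationality must be Greek (nothing else left).
So: house 1 = cricket/topaz/Greek, house 2 = hockey/sapphire/Spaniard, house 3 = golf/emerald/Japanese, house 4 = badminton/diamond/Norwegian.

Norwegian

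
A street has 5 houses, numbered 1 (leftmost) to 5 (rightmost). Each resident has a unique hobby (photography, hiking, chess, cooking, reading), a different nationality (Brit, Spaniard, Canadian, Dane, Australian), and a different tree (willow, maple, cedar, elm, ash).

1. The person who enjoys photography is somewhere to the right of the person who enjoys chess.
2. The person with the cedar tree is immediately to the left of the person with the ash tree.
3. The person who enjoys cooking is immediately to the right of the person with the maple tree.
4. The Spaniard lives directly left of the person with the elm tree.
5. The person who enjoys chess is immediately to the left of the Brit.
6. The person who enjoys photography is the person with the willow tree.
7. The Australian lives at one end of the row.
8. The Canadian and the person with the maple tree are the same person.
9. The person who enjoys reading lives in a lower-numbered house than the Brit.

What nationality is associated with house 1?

The Australian is narrowed to house 1 or 5; consider each.
Placing it in house 1 leads to a contradiction, so it's in house 5.
The person who enjoys chess is narrowed to house 1 or 2 or 3; consider each.
Placing it in house 1 and house 2 leads to a contradiction, so it's in house 3.
Clue 5 places the Brit in house 4.
The person who enjoys cooking is narrowed to house 2 or 4; consider each.
Placing it in house 4 leads to a contradiction, so it's in house 2.
Clue 3: the person with the maple tree is in house 1.
Clue 8 places the Canadian in house 1.
House 1 hobby: only reading fits.
The only tree still possible for house 2 is cedar.
By clue 2, the person with the ash tree is in house 3.
So house 5 gets willow for tree.
By clue 4, the Spaniard is in house 3.
Clue 6: the person who enjoys photography is in house 5.
So house 4 gets hiking for hobby.
So house 2 gets Dane for nationality.
That leaves elm as the tree for house 4.
So: house 1 = reading/Canadian/maple, house 2 = cooking/Dane/cedar, house 3 = chess/Spaniard/ash, house 4 = hiking/Brit/elm, house 5 = photography/Australian/willow.

Canadian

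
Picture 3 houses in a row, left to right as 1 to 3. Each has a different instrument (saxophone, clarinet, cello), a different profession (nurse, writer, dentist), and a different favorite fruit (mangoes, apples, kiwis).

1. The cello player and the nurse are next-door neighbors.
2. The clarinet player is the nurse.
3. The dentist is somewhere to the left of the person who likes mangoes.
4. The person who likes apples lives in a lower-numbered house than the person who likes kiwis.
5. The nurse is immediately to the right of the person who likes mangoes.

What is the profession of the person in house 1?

The nurse is in house 3 (clue 5).
Clue 5 places the person who likes mangoes in house 2.
House 1's favorite fruit must be apples (nothing else left).
House 3's favorite fruit must be kiwis (nothing else left).
By clue 1, the cello player is in house 2.
The clarinet player is in house 3 (clue 2).
Clue 3 places the dentist in house 1.
House 1 instrument: only saxophone fits.
House 2's profession must be writer (nothing else left).
So: house 1 = saxophone/dentist/apples, house 2 = cello/writer/mangoes, house 3 = clarinet/nurse/kiwis.

dentist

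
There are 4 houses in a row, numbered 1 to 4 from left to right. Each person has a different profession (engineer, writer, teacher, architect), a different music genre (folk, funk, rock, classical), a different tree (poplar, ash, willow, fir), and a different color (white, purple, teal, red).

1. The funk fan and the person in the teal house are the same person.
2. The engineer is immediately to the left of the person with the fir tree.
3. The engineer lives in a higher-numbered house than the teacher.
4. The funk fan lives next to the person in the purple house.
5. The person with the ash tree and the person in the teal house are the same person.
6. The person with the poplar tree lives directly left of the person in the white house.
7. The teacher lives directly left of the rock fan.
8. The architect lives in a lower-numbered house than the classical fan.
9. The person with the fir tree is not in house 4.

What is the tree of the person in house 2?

The only profession still possible for house 4 is writer.
Clue 2: the engineer is in house 2.
The person with the fir tree is in house 3 (clue 2).
Clue 3: the teacher is in house 1.
Clue 7 places the rock fan in house 2.
That leaves architect as the profession for house 3.
Clue 8 places the classical fan in house 4.
Clue 1 places the funk fan in house 1.
The person in the teal house is in house 1 (clue 1).
Clue 4: the person in the purple house is in house 2.
Clue 5 places the person with the ash tree in house 1.
House 3's music genre must be folk (nothing else left).
That leaves willow as the tree for house 4.
That leaves red as the color for house 4.
The only tree still possible for house 2 is poplar.
House 3's color must be white (nothing else left).
So: house 1 = teacher/funk/ash/teal, house 2 = engineer/rock/poplar/purple, house 3 = architect/folk/fir/white, house 4 = writer/classical/willow/red.

poplar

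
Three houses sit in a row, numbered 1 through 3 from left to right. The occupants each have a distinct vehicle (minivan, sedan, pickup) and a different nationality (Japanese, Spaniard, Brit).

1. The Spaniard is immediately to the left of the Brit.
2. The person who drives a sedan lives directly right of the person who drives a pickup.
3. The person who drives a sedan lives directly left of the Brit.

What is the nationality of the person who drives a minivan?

Brit

Clue 3 places the person who drives a sedan in house 2.
From clue 3, the Brit must be in house 3.
House 1's vehicle must be pickup (nothing else left).
So house 3 gets minivan for vehicle.
Clue 1 places the Spaniard in house 2.
That leaves Japanese as the nationality for house 1.
So: house 1 = pickup/Japanese, house 2 = sedan/Spaniard, house 3 = minivan/Brit.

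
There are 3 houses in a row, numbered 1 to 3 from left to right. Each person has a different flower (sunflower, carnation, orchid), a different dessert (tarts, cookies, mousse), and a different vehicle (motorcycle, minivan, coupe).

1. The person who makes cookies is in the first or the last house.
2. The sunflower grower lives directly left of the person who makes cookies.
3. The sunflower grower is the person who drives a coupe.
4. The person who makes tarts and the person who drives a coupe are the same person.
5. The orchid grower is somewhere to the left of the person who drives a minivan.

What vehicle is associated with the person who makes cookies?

By clue 2, the sunflower grower is in house 2.
Clue 2: the person who makes cookies is in house 3.
From clue 3, the person who drives a coupe must be in house 2.
From clue 4, the person who makes tarts must be in house 2.
That leaves orchid as the flower for house 1.
House 3's flower must be carnation (nothing else left).
House 1's dessert must be mousse (nothing else left).
House 1 vehicle: only motorcycle fits.
House 3's vehicle must be minivan (nothing else left).
So: house 1 = orchid/mousse/motorcycle, house 2 = sunflower/tarts/coupe, house 3 = carnation/cookies/minivan.

minivan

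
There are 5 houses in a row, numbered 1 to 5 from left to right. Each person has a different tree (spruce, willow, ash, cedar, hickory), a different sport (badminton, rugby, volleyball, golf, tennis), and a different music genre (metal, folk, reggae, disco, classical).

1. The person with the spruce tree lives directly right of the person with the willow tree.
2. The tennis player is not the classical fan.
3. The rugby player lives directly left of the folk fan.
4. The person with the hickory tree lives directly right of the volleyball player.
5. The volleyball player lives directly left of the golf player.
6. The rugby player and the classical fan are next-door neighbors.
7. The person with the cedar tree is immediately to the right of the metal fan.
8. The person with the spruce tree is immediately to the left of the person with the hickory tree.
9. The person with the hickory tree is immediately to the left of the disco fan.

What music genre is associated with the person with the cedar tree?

disco

The person with the hickory tree is narrowed to house 3 or 4; consider each.
Placing it in house 3 leads to a contradiction, so it's in house 4.
From clue 4, the volleyball player must be in house 3.
From clue 5, the golf player must be in house 4.
The person with the spruce tree is in house 3 (clue 8).
The disco fan is in house 5 (clue 9).
Clue 1 places the person with the willow tree in house 2.
The only tree still possible for house 1 is ash.
House 5's tree must be cedar (nothing else left).
Clue 7: the metal fan is in house 4.
The rugby player is narrowed to house 1 or 2; consider each.
Placing it in house 1 leads to a contradiction, so it's in house 2.
Clue 3 places the folk fan in house 3.
That leaves classical as the music genre for house 1.
The only music genre still possible for house 2 is reggae.
The tennis player is in house 5 (clue 2).
The only sport still possible for house 1 is badminton.
So: house 1 = ash/badminton/classical, house 2 = willow/rugby/reggae, house 3 = spruce/volleyball/folk, house 4 = hickory/golf/metal, house 5 = cedar/tennis/disco.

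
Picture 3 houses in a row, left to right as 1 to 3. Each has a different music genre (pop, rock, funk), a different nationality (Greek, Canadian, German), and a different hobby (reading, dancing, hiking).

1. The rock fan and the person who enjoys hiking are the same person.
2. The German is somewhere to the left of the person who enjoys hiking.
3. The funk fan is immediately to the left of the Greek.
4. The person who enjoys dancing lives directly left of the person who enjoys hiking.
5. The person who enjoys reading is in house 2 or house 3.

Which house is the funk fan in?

House 1's hobby must be dancing (nothing else left).
The person who enjoys hiking is in house 2 (clue 4).
House 3's hobby must be reading (nothing else left).
Clue 1: the rock fan is in house 2.
From clue 2, the German must be in house 1.
The only music genre still possible for house 1 is funk.
House 3's music genre must be pop (nothing else left).
From clue 3, the Greek must be in house 2.
The only nationality still possible for house 3 is Canadian.
So: house 1 = funk/German/dancing, house 2 = rock/Greek/hiking, house 3 = pop/Canadian/reading.

1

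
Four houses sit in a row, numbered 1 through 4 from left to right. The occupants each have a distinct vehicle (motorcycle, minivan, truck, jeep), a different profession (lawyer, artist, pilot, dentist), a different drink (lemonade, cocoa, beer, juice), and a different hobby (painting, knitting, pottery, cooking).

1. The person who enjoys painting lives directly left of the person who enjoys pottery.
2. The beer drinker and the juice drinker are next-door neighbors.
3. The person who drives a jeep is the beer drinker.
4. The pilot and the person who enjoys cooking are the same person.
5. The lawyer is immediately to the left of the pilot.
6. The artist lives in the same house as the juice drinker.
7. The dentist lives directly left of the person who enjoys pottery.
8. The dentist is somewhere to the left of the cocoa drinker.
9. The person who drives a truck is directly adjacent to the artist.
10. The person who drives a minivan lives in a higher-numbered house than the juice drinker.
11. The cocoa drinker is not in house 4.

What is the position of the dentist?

1

So house 4 gets pilot for profession.
Clue 4: the person who enjoys cooking is in house 4.
From clue 5, the lawyer must be in house 3.
So house 4 gets lemonade for drink.
The artist is narrowed to house 1 or 2; consider each.
Placing it in house 1 leads to a contradiction, so it's in house 2.
The juice drinker is in house 2 (clue 6).
That leaves dentist as the profession for house 1.
That leaves beer as the drink for house 1.
The only drink still possible for house 3 is cocoa.
Clue 3: the person who drives a jeep is in house 1.
Clue 7: the person who enjoys pottery is in house 2.
House 2's vehicle must be motorcycle (nothing else left).
That leaves minivan as the vehicle for house 4.
So house 3 gets knitting for hobby.
That leaves truck as the vehicle for house 3.
That leaves painting as the hobby for house 1.
So: house 1 = jeep/dentist/beer/painting, house 2 = motorcycle/artist/juice/pottery, house 3 = truck/lawyer/cocoa/knitting, house 4 = minivan/pilot/lemonade/cooking.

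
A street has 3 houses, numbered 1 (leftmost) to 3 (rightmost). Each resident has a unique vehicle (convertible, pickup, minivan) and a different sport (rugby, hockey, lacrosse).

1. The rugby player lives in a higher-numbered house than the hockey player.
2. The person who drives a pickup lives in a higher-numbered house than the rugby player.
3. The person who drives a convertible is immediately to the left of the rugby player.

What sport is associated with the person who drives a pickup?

lacrosse

Clue 2 places the person who drives a pickup in house 3.
The rugby player is in house 2 (clue 2).
The person who drives a convertible is in house 1 (clue 3).
So house 2 gets minivan for vehicle.
House 1 sport: only hockey fits.
The only sport still possible for house 3 is lacrosse.
So: house 1 = convertible/hockey, house 2 = minivan/rugby, house 3 = pickup/lacrosse.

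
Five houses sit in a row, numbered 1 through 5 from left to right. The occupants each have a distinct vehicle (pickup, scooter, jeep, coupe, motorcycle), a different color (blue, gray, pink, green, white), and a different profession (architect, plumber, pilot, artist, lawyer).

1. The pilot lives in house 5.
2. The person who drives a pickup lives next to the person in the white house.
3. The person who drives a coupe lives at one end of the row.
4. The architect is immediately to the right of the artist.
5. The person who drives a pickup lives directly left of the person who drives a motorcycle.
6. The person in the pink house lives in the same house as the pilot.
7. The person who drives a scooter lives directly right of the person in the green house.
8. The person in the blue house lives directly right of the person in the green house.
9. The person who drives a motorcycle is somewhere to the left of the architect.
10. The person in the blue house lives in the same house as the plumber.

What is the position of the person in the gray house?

1

Clue 1: the pilot is in house 5.
From clue 6, the person in the pink house must be in house 5.
House 1's profession must be lawyer (nothing else left).
The person who drives a coupe is narrowed to house 1 or 5; consider each.
Placing it in house 1 leads to a contradiction, so it's in house 5.
The person who drives a motorcycle is narrowed to house 2 or 3; consider each.
Placing it in house 3 leads to a contradiction, so it's in house 2.
From clue 5, the person who drives a pickup must be in house 1.
From clue 2, the person in the white house must be in house 2.
That leaves gray as the color for house 1.
That leaves blue as the color for house 4.
That leaves artist as the profession for house 2.
The architect is in house 3 (clue 4).
From clue 7, the person who drives a scooter must be in house 4.
The plumber is in house 4 (clue 10).
That leaves jeep as the vehicle for house 3.
That leaves green as the color for house 3.
So: house 1 = pickup/gray/lawyer, house 2 = motorcycle/white/artist, house 3 = jeep/green/architect, house 4 = scooter/blue/plumber, house 5 = coupe/pink/pilot.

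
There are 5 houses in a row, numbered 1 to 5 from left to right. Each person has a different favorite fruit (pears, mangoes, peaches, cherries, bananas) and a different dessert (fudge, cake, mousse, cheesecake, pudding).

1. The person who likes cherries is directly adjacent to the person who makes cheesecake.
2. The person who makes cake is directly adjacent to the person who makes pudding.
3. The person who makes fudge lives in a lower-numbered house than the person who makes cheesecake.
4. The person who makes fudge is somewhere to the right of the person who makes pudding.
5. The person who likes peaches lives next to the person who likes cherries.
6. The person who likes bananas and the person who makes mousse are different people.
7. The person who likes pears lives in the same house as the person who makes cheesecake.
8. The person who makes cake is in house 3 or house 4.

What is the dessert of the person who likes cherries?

fudge

The only dessert still possible for house 1 is mousse.
That leaves pudding as the dessert for house 2.
The only dessert still possible for house 5 is cheesecake.
From clue 1, the person who likes cherries must be in house 4.
The person who makes cake is in house 3 (clue 2).
Clue 7: the person who likes pears is in house 5.
The only favorite fruit still possible for house 1 is mangoes.
House 2 favorite fruit: only bananas fits.
House 3's favorite fruit must be peaches (nothing else left).
House 4 dessert: only fudge fits.
So: house 1 = mangoes/mousse, house 2 = bananas/pudding, house 3 = peaches/cake, house 4 = cherries/fudge, house 5 = pears/cheesecake.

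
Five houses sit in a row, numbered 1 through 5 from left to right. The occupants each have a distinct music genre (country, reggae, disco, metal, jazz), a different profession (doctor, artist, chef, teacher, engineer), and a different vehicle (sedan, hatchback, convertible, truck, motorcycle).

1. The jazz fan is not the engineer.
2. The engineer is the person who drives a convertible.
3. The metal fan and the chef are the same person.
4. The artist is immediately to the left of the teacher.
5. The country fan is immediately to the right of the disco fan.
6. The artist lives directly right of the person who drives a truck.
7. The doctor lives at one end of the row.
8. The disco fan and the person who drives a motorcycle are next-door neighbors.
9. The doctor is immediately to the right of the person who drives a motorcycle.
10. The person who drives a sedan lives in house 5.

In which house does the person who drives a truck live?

2

Clue 9 places the doctor in house 5.
The person who drives a motorcycle is in house 4 (clue 9).
From clue 10, the person who drives a sedan must be in house 5.
From clue 8, the disco fan must be in house 3.
Clue 5 places the country fan in house 4.
House 4's profession must be teacher (nothing else left).
By clue 4, the artist is in house 3.
From clue 6, the person who drives a truck must be in house 2.
Clue 2 places the engineer in house 1.
Clue 2 places the person who drives a convertible in house 1.
That leaves chef as the profession for house 2.
House 3 vehicle: only hatchback fits.
The metal fan is in house 2 (clue 3).
House 1 music genre: only reggae fits.
House 5 music genre: only jazz fits.
So: house 1 = reggae/engineer/convertible, house 2 = metal/chef/truck, house 3 = disco/artist/hatchback, house 4 = country/teacher/motorcycle, house 5 = jazz/doctor/sedan.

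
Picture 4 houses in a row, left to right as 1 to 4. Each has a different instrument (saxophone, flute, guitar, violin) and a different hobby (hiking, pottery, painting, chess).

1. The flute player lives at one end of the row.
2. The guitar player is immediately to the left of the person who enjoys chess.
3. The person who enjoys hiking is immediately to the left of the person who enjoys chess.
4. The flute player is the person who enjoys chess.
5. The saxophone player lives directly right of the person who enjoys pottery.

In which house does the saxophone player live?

From clue 4, the flute player must be in house 4.
From clue 4, the person who enjoys chess must be in house 4.
By clue 2, the guitar player is in house 3.
From clue 3, the person who enjoys hiking must be in house 3.
The only instrument still possible for house 1 is violin.
So house 2 gets saxophone for instrument.
Clue 5 places the person who enjoys pottery in house 1.
House 2's hobby must be painting (nothing else left).
So: house 1 = violin/pottery, house 2 = saxophone/painting, house 3 = guitar/hiking, house 4 = flute/chess.

2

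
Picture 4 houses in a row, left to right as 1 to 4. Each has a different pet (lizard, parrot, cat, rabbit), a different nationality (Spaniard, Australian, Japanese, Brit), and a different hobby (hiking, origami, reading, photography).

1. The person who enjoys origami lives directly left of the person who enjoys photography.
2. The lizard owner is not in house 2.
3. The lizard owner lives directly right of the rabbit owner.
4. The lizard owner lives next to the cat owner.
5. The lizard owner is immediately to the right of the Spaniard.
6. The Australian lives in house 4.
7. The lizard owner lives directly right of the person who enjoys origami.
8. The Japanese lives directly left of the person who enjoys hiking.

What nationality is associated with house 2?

From clue 6, the Australian must be in house 4.
That leaves parrot as the pet for house 1.
House 1 hobby: only reading fits.
The lizard owner is narrowed to house 3 or 4; consider each.
Placing it in house 4 leads to a contradiction, so it's in house 3.
From clue 3, the rabbit owner must be in house 2.
The Spaniard is in house 2 (clue 5).
From clue 7, the person who enjoys origami must be in house 2.
So house 4 gets cat for pet.
Clue 1 places the person who enjoys photography in house 3.
Clue 8 places the Japanese in house 3.
From clue 8, the person who enjoys hiking must be in house 4.
House 1's nationality must be Brit (nothing else left).
So: house 1 = parrot/Brit/reading, house 2 = rabbit/Spaniard/origami, house 3 = lizard/Japanese/photography, house 4 = cat/Australian/hiking.

Spaniard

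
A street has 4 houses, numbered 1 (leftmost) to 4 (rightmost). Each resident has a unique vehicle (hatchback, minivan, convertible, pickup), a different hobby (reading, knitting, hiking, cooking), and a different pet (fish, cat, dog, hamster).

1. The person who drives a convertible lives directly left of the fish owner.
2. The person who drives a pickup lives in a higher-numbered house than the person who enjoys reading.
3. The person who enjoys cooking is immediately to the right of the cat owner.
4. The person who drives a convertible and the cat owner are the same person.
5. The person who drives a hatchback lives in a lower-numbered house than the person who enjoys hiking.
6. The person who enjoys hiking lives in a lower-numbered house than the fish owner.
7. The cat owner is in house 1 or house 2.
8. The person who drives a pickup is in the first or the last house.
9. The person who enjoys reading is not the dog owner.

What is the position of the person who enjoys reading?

By clue 8, the person who drives a pickup is in house 4.
Clue 4: the person who drives a convertible is in house 2.
The cat owner is in house 2 (clue 4).
House 3 vehicle: only minivan fits.
House 4 hobby: only knitting fits.
The fish owner is in house 3 (clue 1).
Clue 3: the person who enjoys cooking is in house 3.
From clue 6, the person who enjoys hiking must be in house 2.
House 1's vehicle must be hatchback (nothing else left).
House 1 hobby: only reading fits.
Clue 9: the dog owner is in house 4.
House 1 pet: only hamster fits.
So: house 1 = hatchback/reading/hamster, house 2 = convertible/hiking/cat, house 3 = minivan/cooking/fish, house 4 = pickup/knitting/dog.

1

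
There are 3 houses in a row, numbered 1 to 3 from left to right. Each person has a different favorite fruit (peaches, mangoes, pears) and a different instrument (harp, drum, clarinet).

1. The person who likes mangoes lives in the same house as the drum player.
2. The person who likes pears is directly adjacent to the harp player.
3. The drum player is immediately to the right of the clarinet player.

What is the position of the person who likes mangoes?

The person who likes mangoes is narrowed to house 2 or 3; consider each.
Placing it in house 2 leads to a contradiction, so it's in house 3.
By clue 1, the drum player is in house 3.
The clarinet player is in house 2 (clue 3).
That leaves harp as the instrument for house 1.
Clue 2 places the person who likes pears in house 2.
So house 1 gets peaches for favorite fruit.
So: house 1 = peaches/harp, house 2 = pears/clarinet, house 3 = mangoes/drum.

3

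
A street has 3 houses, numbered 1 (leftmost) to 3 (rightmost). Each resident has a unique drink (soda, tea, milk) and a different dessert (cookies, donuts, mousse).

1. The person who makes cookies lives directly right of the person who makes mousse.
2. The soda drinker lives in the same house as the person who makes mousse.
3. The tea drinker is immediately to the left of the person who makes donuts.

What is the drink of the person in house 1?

soda

So house 3 gets milk for drink.
So house 1 gets mousse for dessert.
By clue 1, the person who makes cookies is in house 2.
Clue 2 places the soda drinker in house 1.
House 2 drink: only tea fits.
That leaves donuts as the dessert for house 3.
So: house 1 = soda/mousse, house 2 = tea/cookies, house 3 = milk/donuts.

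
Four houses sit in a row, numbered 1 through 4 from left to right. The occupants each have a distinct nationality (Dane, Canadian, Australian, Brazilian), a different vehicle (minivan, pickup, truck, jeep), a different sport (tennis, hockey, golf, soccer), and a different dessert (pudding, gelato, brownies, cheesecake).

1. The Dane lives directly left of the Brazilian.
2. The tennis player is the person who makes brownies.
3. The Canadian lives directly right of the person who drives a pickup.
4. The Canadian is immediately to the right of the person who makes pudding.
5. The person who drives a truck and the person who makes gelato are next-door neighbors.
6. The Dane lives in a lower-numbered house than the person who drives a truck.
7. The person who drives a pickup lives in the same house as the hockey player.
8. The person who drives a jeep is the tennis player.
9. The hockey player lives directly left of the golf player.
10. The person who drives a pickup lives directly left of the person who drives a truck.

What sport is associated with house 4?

The Brazilian is narrowed to house 2 or 3 or 4; consider each.
Placing it in house 3 and house 4 leads to a contradiction, so it's in house 2.
Clue 1 places the Dane in house 1.
The Australian is narrowed to house 3 or 4; consider each.
Placing it in house 3 leads to a contradiction, so it's in house 4.
So house 3 gets Canadian for nationality.
By clue 3, the person who drives a pickup is in house 2.
By clue 4, the person who makes pudding is in house 2.
The hockey player is in house 2 (clue 7).
By clue 9, the golf player is in house 3.
From clue 10, the person who drives a truck must be in house 3.
By clue 5, the person who makes gelato is in house 4.
That leaves brownies as the dessert for house 1.
So house 3 gets cheesecake for dessert.
By clue 2, the tennis player is in house 1.
The person who drives a jeep is in house 1 (clue 8).
House 4 vehicle: only minivan fits.
House 4 sport: only soccer fits.
So: house 1 = Dane/jeep/tennis/brownies, house 2 = Brazilian/pickup/hockey/pudding, house 3 = Canadian/truck/golf/cheesecake, house 4 = Australian/minivan/soccer/gelato.

soccer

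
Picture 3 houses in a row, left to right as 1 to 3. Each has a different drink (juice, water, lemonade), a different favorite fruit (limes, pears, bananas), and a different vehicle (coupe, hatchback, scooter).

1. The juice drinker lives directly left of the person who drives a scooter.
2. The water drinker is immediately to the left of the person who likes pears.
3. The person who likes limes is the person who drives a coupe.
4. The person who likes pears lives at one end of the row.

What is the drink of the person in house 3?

By clue 4, the person who likes pears is in house 3.
House 3 drink: only lemonade fits.
By clue 2, the water drinker is in house 2.
House 1 drink: only juice fits.
By clue 1, the person who drives a scooter is in house 2.
The only vehicle still possible for house 3 is hatchback.
By clue 3, the person who likes limes is in house 1.
House 2 favorite fruit: only bananas fits.
House 1's vehicle must be coupe (nothing else left).
So: house 1 = juice/limes/coupe, house 2 = water/bananas/scooter, house 3 = lemonade/pears/hatchback.

lemonade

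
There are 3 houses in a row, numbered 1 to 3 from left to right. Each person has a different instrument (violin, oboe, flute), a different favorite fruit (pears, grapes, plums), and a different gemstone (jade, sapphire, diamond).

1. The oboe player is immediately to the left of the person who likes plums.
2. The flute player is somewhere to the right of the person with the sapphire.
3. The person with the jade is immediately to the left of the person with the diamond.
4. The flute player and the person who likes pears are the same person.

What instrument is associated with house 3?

That leaves grapes as the favorite fruit for house 1.
That leaves diamond as the gemstone for house 3.
Clue 3: the person with the jade is in house 2.
House 1's gemstone must be sapphire (nothing else left).
The flute player is narrowed to house 2 or 3; consider each.
Placing it in house 2 leads to a contradiction, so it's in house 3.
By clue 4, the person who likes pears is in house 3.
House 2's favorite fruit must be plums (nothing else left).
By clue 1, the oboe player is in house 1.
The only instrument still possible for house 2 is violin.
So: house 1 = oboe/grapes/sapphire, house 2 = violin/plums/jade, house 3 = flute/pears/diamond.

flute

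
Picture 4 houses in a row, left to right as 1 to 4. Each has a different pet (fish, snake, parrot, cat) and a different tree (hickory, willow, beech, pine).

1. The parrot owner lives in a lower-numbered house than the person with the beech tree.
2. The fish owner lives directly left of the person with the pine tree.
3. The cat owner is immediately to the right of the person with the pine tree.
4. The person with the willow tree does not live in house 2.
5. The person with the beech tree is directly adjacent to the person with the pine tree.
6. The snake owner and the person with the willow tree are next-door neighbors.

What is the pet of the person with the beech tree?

The cat owner is narrowed to house 3 or 4; consider each.
Placing it in house 3 leads to a contradiction, so it's in house 4.
Clue 3 places the person with the pine tree in house 3.
Clue 2 places the fish owner in house 2.
That leaves parrot as the pet for house 1.
House 3 pet: only snake fits.
Clue 6 places the person with the willow tree in house 4.
The only tree still possible for house 1 is hickory.
That leaves beech as the tree for house 2.
So: house 1 = parrot/hickory, house 2 = fish/beech, house 3 = snake/pine, house 4 = cat/willow.

fish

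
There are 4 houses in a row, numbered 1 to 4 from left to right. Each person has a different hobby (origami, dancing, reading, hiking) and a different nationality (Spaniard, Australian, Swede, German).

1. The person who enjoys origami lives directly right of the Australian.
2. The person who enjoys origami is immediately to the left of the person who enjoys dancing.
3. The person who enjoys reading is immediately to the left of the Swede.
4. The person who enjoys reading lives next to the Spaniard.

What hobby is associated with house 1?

The person who enjoys dancing is narrowed to house 3 or 4; consider each.
Placing it in house 3 leads to a contradiction, so it's in house 4.
By clue 2, the person who enjoys origami is in house 3.
Clue 1: the Australian is in house 2.
So house 3 gets Swede for nationality.
The only nationality still possible for house 4 is German.
From clue 3, the person who enjoys reading must be in house 2.
House 1's hobby must be hiking (nothing else left).
House 1's nationality must be Spaniard (nothing else left).
So: house 1 = hiking/Spaniard, house 2 = reading/Australian, house 3 = origami/Swede, house 4 = dancing/German.

hiking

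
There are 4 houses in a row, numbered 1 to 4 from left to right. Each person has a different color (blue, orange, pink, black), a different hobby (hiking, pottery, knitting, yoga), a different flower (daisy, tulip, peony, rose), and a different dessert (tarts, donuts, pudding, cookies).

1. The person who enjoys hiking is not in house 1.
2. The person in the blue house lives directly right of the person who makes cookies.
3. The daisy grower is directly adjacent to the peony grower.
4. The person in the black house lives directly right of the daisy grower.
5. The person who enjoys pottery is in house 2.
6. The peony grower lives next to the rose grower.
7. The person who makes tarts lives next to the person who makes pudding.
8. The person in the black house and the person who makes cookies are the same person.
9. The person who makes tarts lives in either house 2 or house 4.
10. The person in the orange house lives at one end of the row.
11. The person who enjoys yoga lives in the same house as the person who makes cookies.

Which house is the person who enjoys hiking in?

4

The person who enjoys pottery is in house 2 (clue 5).
The only hobby still possible for house 1 is knitting.
That leaves yoga as the hobby for house 3.
House 4 hobby: only hiking fits.
By clue 11, the person who makes cookies is in house 3.
From clue 2, the person in the blue house must be in house 4.
Clue 7 places the person who makes tarts in house 2.
Clue 8: the person in the black house is in house 3.
That leaves orange as the color for house 1.
That leaves pink as the color for house 2.
So house 1 gets pudding for dessert.
That leaves donuts as the dessert for house 4.
The daisy grower is in house 2 (clue 4).
The peony grower is in house 3 (clue 6).
By clue 6, the rose grower is in house 4.
So house 1 gets tulip for flower.
So: house 1 = orange/knitting/tulip/pudding, house 2 = pink/pottery/daisy/tarts, house 3 = black/yoga/peony/cookies, house 4 = blue/hiking/rose/donuts.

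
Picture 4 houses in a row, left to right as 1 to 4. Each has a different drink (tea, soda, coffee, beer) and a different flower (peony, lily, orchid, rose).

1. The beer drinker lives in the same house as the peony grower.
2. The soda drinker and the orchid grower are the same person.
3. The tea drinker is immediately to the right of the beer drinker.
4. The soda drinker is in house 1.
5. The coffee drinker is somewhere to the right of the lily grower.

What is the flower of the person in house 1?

orchid

Clue 4: the soda drinker is in house 1.
From clue 2, the orchid grower must be in house 1.
That leaves rose as the flower for house 4.
So house 2 gets beer for drink.
The peony grower is in house 2 (clue 1).
From clue 3, the tea drinker must be in house 3.
House 4 drink: only coffee fits.
The only flower still possible for house 3 is lily.
So: house 1 = soda/orchid, house 2 = beer/peony, house 3 = tea/lily, house 4 = coffee/rose.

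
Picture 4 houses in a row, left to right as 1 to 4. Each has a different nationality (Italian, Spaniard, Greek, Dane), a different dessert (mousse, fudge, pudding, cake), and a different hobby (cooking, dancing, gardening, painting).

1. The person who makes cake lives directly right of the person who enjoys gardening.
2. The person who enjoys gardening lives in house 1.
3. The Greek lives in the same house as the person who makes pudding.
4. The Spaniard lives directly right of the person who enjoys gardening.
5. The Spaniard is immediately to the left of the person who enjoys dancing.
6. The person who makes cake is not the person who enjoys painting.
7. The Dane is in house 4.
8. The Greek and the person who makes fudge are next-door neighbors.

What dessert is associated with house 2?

cake

The person who enjoys gardening is in house 1 (clue 2).
Clue 4: the Spaniard is in house 2.
By clue 5, the person who enjoys dancing is in house 3.
By clue 7, the Dane is in house 4.
From clue 1, the person who makes cake must be in house 2.
From clue 6, the person who enjoys painting must be in house 4.
So house 2 gets cooking for hobby.
The Greek is in house 3 (clue 8).
House 1's nationality must be Italian (nothing else left).
House 4's dessert must be fudge (nothing else left).
Clue 3: the person who makes pudding is in house 3.
The only dessert still possible for house 1 is mousse.
So: house 1 = Italian/mousse/gardening, house 2 = Spaniard/cake/cooking, house 3 = Greek/pudding/dancing, house 4 = Dane/fudge/painting.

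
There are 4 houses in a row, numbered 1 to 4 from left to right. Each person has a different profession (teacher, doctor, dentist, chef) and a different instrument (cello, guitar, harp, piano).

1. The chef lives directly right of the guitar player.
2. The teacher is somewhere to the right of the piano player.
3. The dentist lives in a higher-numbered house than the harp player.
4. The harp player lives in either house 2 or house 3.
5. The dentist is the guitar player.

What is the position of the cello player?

4

So house 1 gets doctor for profession.
House 4's instrument must be cello (nothing else left).
The dentist is in house 3 (clue 3).
By clue 3, the harp player is in house 2.
The guitar player is in house 3 (clue 5).
So house 2 gets teacher for profession.
House 4's profession must be chef (nothing else left).
That leaves piano as the instrument for house 1.
So: house 1 = doctor/piano, house 2 = teacher/harp, house 3 = dentist/guitar, house 4 = chef/cello.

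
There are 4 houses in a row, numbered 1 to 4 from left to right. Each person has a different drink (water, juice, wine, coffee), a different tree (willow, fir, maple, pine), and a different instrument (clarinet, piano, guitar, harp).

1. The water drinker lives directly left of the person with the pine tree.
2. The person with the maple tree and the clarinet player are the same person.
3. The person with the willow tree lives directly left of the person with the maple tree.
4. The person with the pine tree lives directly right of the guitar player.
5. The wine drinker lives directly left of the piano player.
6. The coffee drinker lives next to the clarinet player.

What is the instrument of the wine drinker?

The water drinker is narrowed to house 1 or 2 or 3; consider each.
Placing it in house 2 and house 3 leads to a contradiction, so it's in house 1.
By clue 1, the person with the pine tree is in house 2.
Clue 4 places the guitar player in house 1.
From clue 3, the person with the willow tree must be in house 3.
From clue 3, the person with the maple tree must be in house 4.
That leaves fir as the tree for house 1.
That leaves harp as the instrument for house 2.
From clue 2, the clarinet player must be in house 4.
From clue 6, the coffee drinker must be in house 3.
That leaves juice as the drink for house 4.
House 3 instrument: only piano fits.
House 2's drink must be wine (nothing else left).
So: house 1 = water/fir/guitar, house 2 = wine/pine/harp, house 3 = coffee/willow/piano, house 4 = juice/maple/clarinet.

harp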